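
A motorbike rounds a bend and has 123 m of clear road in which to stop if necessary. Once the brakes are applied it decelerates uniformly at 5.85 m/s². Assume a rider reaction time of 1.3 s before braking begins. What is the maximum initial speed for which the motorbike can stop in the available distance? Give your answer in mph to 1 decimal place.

Maximum speed ≈ 69.5 mph

Stopping distance: v·t_r + v²/(2a) = 123 with t_r = 1.3 s and a = 5.850 m/s².
So v² + 15.210 v − 1439.10 = 0.
Positive root: v = −a·t_r + √((a·t_r)² + 2a·d) = −7.605 + √(57.836 + 1439.10) = 31.0853 m/s.
31.0853 m/s ÷ 0.44704 = 69.536 mph.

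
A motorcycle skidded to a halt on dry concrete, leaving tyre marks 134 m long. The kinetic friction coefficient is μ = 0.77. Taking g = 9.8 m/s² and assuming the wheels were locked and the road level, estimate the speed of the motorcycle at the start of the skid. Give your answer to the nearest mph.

Deceleration a = μg = 0.77 × 9.8 = 7.546 m/s².
v = √(2a·d) = √(2 × 7.546 × 134) = √2022.328 = 44.9703 m/s.
= 44.9703 ÷ 0.44704 = 100.596 mph.

Initial speed ≈ 101 mph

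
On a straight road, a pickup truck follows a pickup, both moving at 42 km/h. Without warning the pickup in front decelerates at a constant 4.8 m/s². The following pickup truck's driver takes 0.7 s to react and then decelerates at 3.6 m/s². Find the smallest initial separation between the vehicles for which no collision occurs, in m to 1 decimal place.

Minimum gap ≈ 12.9 m

42 km/h ÷ 3.6 = 11.6667 m/s.
Leader travels v²/(2a_L) = 136.112 / 9.600 = 14.178 m before stopping.
Follower covers v·t_r = 11.6667 × 0.7 = 8.167 m while reacting, then v²/(2a_F) = 136.112 / 7.200 = 18.904 m while braking, for a total of 8.167 + 18.904 = 27.071 m.
Since a_F ≤ a_L and the follower starts braking later, the follower is never slower than the leader, so the closest approach is when both have stopped.
Minimum gap = 27.071 − 14.178 = 12.893 m.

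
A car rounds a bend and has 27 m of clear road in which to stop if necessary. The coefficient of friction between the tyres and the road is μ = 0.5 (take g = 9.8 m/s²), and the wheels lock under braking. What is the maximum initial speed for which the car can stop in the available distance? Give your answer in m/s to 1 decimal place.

Maximum speed ≈ 16.3 m/s

a = μg = 0.5 × 9.8 = 4.900 m/s².
v²/(2a) = d ⇒ v = √(2 × 4.900 × 27) = √264.60 = 16.2665 m/s.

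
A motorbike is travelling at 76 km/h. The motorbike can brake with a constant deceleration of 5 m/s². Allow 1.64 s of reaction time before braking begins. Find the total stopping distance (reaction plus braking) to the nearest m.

Total stopping distance ≈ 79 m

76 km/h ÷ 3.6 = 21.1111 m/s.
Reaction distance = v·t_r = 21.1111 × 1.64 = 34.622 m.
Braking distance = v²/(2a) = 21.1111² / (2 × 5.000) = 445.679 / 10.000 = 44.568 m.
Total = 34.622 + 44.568 = 79.190 m.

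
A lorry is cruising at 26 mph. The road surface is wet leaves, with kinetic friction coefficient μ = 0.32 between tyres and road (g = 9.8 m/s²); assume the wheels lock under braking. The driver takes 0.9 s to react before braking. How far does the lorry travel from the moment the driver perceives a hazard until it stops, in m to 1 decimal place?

26 mph × 0.44704 = 11.6230 m/s.
a = μg = 0.32 × 9.8 = 3.136 m/s².
Reaction distance = v·t_r = 11.6230 × 0.9 = 10.461 m.
Braking distance = v²/(2a) = 11.6230² / (2 × 3.136) = 135.094 / 6.272 = 21.539 m.
Total = 10.461 + 21.539 = 32.000 m.

Total stopping distance ≈ 32.0 m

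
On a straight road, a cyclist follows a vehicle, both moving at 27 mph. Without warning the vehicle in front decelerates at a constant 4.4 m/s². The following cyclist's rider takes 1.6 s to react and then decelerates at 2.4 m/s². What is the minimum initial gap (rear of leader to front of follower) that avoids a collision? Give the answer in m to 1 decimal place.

Minimum gap ≈ 33.1 m

27 mph × 0.44704 = 12.0701 m/s.
Leader travels v²/(2a_L) = 145.687 / 8.800 = 16.555 m before stopping.
Follower covers v·t_r = 12.0701 × 1.6 = 19.312 m while reacting, then v²/(2a_F) = 145.687 / 4.800 = 30.351 m while braking, for a total of 19.312 + 30.351 = 49.663 m.
Since a_F ≤ a_L and the follower starts braking later, the follower is never slower than the leader, so the closest approach is when both have stopped.
Minimum gap = 49.663 − 16.555 = 33.108 m.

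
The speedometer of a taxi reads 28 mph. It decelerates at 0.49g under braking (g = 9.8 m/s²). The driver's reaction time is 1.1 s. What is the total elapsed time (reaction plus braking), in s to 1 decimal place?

28 mph × 0.44704 = 12.5171 m/s.
a = 0.49 × 9.8 = 4.802 m/s².
Braking time = v/a = 12.5171 / 4.802 = 2.607 s.
Total = 1.1 + 2.607 = 3.707 s.

Total time ≈ 3.7 s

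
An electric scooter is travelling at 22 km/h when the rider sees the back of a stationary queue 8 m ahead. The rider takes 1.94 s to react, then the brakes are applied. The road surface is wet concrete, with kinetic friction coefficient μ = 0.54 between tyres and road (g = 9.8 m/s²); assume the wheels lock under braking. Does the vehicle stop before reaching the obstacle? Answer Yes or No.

22 km/h ÷ 3.6 = 6.1111 m/s.
a = μg = 0.54 × 9.8 = 5.292 m/s².
Reaction distance = 6.1111 × 1.94 = 11.856 m.
Braking distance = v²/(2a) = 37.346 / 10.584 = 3.529 m.
Total stopping distance = 11.856 + 3.529 = 15.385 m, vs 8 m available — it cannot stop in time and overshoots by 15.385 − 8 = 7.385 m.

No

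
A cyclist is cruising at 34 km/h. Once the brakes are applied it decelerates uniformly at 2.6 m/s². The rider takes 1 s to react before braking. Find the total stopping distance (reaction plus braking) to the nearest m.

34 km/h ÷ 3.6 = 9.4444 m/s.
Reaction distance = v·t_r = 9.4444 × 1 = 9.444 m.
Braking distance = v²/(2a) = 9.4444² / (2 × 2.600) = 89.197 / 5.200 = 17.153 m.
Total = 9.444 + 17.153 = 26.597 m.

Total stopping distance ≈ 27 m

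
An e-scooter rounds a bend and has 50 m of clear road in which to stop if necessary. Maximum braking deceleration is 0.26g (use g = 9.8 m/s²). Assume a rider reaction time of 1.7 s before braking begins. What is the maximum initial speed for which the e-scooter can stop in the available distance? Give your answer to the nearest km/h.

a = 0.26 × 9.8 = 2.548 m/s².
Stopping distance: v·t_r + v²/(2a) = 50 with t_r = 1.7 s and a = 2.548 m/s².
So v² + 8.663 v − 254.80 = 0.
Positive root: v = −a·t_r + √((a·t_r)² + 2a·d) = −4.332 + √(18.766 + 254.80) = 12.2078 m/s.
12.2078 m/s × 3.6 = 43.948 km/h.

Maximum speed ≈ 44 km/h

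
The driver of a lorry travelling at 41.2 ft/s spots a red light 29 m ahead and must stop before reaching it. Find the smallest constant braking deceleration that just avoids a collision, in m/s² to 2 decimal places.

Required deceleration ≈ 2.72 m/s²

41.2 ft/s × 0.3048 = 12.5578 m/s.
v² = 2a·d ⇒ a = v²/(2d) = 12.5578² / (2 × 29.000) = 157.698 / 58.000 = 2.7189 m/s².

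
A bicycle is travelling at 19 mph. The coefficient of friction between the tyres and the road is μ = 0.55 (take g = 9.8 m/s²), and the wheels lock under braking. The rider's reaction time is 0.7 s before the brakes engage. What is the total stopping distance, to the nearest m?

19 mph × 0.44704 = 8.4938 m/s.
a = μg = 0.55 × 9.8 = 5.390 m/s².
Reaction distance = v·t_r = 8.4938 × 0.7 = 5.946 m.
Braking distance = v²/(2a) = 8.4938² / (2 × 5.390) = 72.145 / 10.780 = 6.692 m.
Total = 5.946 + 6.692 = 12.638 m.

Total stopping distance ≈ 13 m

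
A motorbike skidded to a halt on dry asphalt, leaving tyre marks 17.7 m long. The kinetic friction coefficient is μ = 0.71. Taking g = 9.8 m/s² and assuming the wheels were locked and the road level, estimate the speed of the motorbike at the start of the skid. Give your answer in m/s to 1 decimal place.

Deceleration a = μg = 0.71 × 9.8 = 6.958 m/s².
v = √(2a·d) = √(2 × 6.958 × 17.7) = √246.313 = 15.6944 m/s.

Initial speed ≈ 15.7 m/s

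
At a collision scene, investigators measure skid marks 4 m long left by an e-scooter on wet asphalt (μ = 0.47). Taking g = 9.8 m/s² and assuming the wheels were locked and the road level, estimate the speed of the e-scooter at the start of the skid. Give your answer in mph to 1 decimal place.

Initial speed ≈ 13.6 mph

Deceleration a = μg = 0.47 × 9.8 = 4.606 m/s².
v = √(2a·d) = √(2 × 4.606 × 4) = √36.848 = 6.0703 m/s.
= 6.0703 ÷ 0.44704 = 13.579 mph.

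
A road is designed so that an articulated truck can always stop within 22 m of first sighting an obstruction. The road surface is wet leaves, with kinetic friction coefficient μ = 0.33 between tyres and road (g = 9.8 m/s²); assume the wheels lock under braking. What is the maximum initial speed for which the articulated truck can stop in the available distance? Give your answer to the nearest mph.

Maximum speed ≈ 27 mph

a = μg = 0.33 × 9.8 = 3.234 m/s².
v²/(2a) = d ⇒ v = √(2 × 3.234 × 22) = √142.30 = 11.9290 m/s.
11.9290 m/s ÷ 0.44704 = 26.684 mph.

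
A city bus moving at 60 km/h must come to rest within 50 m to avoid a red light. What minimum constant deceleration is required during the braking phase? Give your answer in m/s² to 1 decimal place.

60 km/h ÷ 3.6 = 16.6667 m/s.
v² = 2a·d ⇒ a = v²/(2d) = 16.6667² / (2 × 50.000) = 277.779 / 100.000 = 2.7778 m/s².

Required deceleration ≈ 2.8 m/s²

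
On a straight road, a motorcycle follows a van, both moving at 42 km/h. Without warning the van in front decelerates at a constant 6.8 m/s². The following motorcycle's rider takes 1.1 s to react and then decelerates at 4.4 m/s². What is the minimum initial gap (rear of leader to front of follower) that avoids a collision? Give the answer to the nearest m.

Minimum gap ≈ 18 m

42 km/h ÷ 3.6 = 11.6667 m/s.
Leader travels v²/(2a_L) = 136.112 / 13.600 = 10.008 m before stopping.
Follower covers v·t_r = 11.6667 × 1.1 = 12.833 m while reacting, then v²/(2a_F) = 136.112 / 8.800 = 15.467 m while braking, for a total of 12.833 + 15.467 = 28.300 m.
Since a_F ≤ a_L and the follower starts braking later, the follower is never slower than the leader, so the closest approach is when both have stopped.
Minimum gap = 28.300 − 10.008 = 18.292 m.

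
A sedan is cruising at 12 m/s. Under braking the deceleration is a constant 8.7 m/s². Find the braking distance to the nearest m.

Braking distance = v²/(2a) = 12.0000² / (2 × 8.700) = 144.000 / 17.400 = 8.276 m.

Braking distance ≈ 8 m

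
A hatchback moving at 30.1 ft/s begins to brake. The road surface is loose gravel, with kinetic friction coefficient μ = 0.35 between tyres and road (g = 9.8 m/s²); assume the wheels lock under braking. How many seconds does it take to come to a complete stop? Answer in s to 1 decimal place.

Braking time ≈ 2.7 s

30.1 ft/s × 0.3048 = 9.1745 m/s.
a = μg = 0.35 × 9.8 = 3.430 m/s².
Braking time = v/a = 9.1745 / 3.430 = 2.675 s.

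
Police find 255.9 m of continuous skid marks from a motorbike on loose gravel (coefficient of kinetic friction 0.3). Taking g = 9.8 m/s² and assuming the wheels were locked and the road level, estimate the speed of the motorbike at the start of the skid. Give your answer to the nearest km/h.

Initial speed ≈ 140 km/h

Deceleration a = μg = 0.3 × 9.8 = 2.940 m/s².
v = √(2a·d) = √(2 × 2.940 × 255.9) = √1504.692 = 38.7904 m/s.
= 38.7904 × 3.6 = 139.645 km/h.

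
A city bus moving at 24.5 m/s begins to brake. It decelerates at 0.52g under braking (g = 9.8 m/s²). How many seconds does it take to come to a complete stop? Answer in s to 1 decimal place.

a = 0.52 × 9.8 = 5.096 m/s².
Braking time = v/a = 24.5000 / 5.096 = 4.808 s.

Braking time ≈ 4.8 s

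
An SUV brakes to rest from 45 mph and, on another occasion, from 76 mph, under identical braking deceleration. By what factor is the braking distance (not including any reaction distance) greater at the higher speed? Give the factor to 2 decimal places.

Braking distance d = v²/(2a), so with a fixed, d ∝ v².
Factor = (76/45)² = 1.6889² = 2.8524.

Factor ≈ 2.85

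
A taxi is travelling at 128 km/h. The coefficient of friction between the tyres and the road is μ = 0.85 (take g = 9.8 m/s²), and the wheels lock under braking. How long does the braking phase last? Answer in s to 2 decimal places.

Braking time ≈ 4.27 s

128 km/h ÷ 3.6 = 35.5556 m/s.
a = μg = 0.85 × 9.8 = 8.330 m/s².
Braking time = v/a = 35.5556 / 8.330 = 4.268 s.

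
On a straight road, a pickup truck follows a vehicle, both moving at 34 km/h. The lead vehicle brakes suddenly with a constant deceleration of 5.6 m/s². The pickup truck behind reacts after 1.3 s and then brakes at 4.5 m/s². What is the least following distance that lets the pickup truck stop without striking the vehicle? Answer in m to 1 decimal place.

Minimum gap ≈ 14.2 m

34 km/h ÷ 3.6 = 9.4444 m/s.
Leader travels v²/(2a_L) = 89.197 / 11.200 = 7.964 m before stopping.
Follower covers v·t_r = 9.4444 × 1.3 = 12.278 m while reacting, then v²/(2a_F) = 89.197 / 9.000 = 9.911 m while braking, for a total of 12.278 + 9.911 = 22.189 m.
Since a_F ≤ a_L and the follower starts braking later, the follower is never slower than the leader, so the closest approach is when both have stopped.
Minimum gap = 22.189 − 7.964 = 14.225 m.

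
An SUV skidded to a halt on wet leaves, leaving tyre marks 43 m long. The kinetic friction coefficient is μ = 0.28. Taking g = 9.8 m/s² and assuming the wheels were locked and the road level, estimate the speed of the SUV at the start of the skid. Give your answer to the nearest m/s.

Initial speed ≈ 15 m/s

Deceleration a = μg = 0.28 × 9.8 = 2.744 m/s².
v = √(2a·d) = √(2 × 2.744 × 43) = √235.984 = 15.3618 m/s.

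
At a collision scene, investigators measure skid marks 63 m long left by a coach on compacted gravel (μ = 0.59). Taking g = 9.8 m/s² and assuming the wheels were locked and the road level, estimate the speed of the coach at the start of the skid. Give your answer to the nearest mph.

Deceleration a = μg = 0.59 × 9.8 = 5.782 m/s².
v = √(2a·d) = √(2 × 5.782 × 63) = √728.532 = 26.9913 m/s.
= 26.9913 ÷ 0.44704 = 60.378 mph.

Initial speed ≈ 60 mph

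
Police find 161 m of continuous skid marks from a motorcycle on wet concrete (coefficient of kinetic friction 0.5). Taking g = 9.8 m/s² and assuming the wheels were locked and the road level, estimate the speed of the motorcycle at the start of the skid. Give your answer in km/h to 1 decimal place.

Deceleration a = μg = 0.5 × 9.8 = 4.900 m/s².
v = √(2a·d) = √(2 × 4.900 × 161) = √1577.800 = 39.7215 m/s.
= 39.7215 × 3.6 = 142.997 km/h.

Initial speed ≈ 143.0 km/h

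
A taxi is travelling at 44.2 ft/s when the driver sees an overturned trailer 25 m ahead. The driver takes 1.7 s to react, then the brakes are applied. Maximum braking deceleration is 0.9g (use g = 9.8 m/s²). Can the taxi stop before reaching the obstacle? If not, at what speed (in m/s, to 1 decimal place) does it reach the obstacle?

44.2 ft/s × 0.3048 = 13.4722 m/s.
a = 0.9 × 9.8 = 8.820 m/s².
Reaction distance = 13.4722 × 1.7 = 22.903 m.
Braking distance needed to stop: v²/(2a) = 181.500 / 17.640 = 10.289 m, so total needed = 22.903 + 10.289 = 33.192 m > 25 m — it cannot stop.
Distance remaining when braking begins: 25 − 22.903 = 2.097 m.
v² = v₀² − 2a·d = 181.500 − 2 × 8.820 × 2.097 = 144.509 m²/s².
v = √144.509 = 12.021 m/s.

No — it strikes the obstacle at 12.0 m/s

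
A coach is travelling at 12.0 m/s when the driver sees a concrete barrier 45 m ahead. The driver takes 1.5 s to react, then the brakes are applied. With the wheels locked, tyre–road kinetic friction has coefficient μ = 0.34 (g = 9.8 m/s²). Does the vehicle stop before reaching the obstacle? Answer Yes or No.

Yes

a = μg = 0.34 × 9.8 = 3.332 m/s².
Reaction distance = 12.0000 × 1.5 = 18.000 m.
Braking distance = v²/(2a) = 144.000 / 6.664 = 21.609 m.
Total stopping distance = 18.000 + 21.609 = 39.609 m, vs 45 m available — it stops with 45 − 39.609 = 5.391 m to spare.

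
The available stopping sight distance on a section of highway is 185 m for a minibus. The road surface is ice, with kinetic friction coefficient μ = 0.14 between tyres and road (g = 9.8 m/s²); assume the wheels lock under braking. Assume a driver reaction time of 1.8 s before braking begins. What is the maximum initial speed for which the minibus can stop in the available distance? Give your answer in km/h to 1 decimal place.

a = μg = 0.14 × 9.8 = 1.372 m/s².
Stopping distance: v·t_r + v²/(2a) = 185 with t_r = 1.8 s and a = 1.372 m/s².
So v² + 4.939 v − 507.64 = 0.
Positive root: v = −a·t_r + √((a·t_r)² + 2a·d) = −2.470 + √(6.101 + 507.64) = 20.1959 m/s.
20.1959 m/s × 3.6 = 72.705 km/h.

Maximum speed ≈ 72.7 km/h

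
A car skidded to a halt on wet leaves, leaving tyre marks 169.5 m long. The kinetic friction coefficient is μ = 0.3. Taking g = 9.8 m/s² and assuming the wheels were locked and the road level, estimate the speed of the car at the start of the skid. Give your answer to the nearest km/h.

Initial speed ≈ 114 km/h

Deceleration a = μg = 0.3 × 9.8 = 2.940 m/s².
v = √(2a·d) = √(2 × 2.940 × 169.5) = √996.660 = 31.5699 m/s.
= 31.5699 × 3.6 = 113.652 km/h.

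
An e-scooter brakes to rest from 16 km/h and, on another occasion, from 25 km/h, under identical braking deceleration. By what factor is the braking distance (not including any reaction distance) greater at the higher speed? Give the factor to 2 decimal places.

Factor ≈ 2.44

Braking distance d = v²/(2a), so with a fixed, d ∝ v².
Factor = (25/16)² = 1.5625² = 2.4414.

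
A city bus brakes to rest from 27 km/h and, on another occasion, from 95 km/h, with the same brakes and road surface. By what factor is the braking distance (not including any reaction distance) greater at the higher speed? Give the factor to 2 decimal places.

Braking distance d = v²/(2a), so with a fixed, d ∝ v².
Factor = (95/27)² = 3.5185² = 12.3798.

Factor ≈ 12.38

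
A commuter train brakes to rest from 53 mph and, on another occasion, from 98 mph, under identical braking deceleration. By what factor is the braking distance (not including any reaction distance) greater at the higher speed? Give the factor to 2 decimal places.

Factor ≈ 3.42

Braking distance d = v²/(2a), so with a fixed, d ∝ v².
Factor = (98/53)² = 1.8491² = 3.4192.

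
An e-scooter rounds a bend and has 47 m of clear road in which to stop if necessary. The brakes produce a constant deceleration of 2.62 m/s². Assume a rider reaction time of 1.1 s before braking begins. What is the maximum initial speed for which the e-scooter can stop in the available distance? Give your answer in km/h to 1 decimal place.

Stopping distance: v·t_r + v²/(2a) = 47 with t_r = 1.1 s and a = 2.620 m/s².
So v² + 5.764 v − 246.28 = 0.
Positive root: v = −a·t_r + √((a·t_r)² + 2a·d) = −2.882 + √(8.306 + 246.28) = 13.0738 m/s.
13.0738 m/s × 3.6 = 47.066 km/h.

Maximum speed ≈ 47.1 km/h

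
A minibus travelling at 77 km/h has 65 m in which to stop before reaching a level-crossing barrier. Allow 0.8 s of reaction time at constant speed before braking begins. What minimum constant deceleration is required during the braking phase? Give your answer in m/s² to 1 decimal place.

Required deceleration ≈ 4.8 m/s²

77 km/h ÷ 3.6 = 21.3889 m/s.
Distance covered during reaction = 21.3889 × 0.8 = 17.111 m.
Distance available for braking: 65 − 17.111 = 47.889 m.
v² = 2a·d ⇒ a = v²/(2d) = 21.3889² / (2 × 47.889) = 457.485 / 95.778 = 4.7765 m/s².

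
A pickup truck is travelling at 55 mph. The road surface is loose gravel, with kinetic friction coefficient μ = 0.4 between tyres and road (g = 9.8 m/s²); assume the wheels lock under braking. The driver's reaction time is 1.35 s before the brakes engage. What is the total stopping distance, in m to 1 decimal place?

55 mph × 0.44704 = 24.5872 m/s.
a = μg = 0.4 × 9.8 = 3.920 m/s².
Reaction distance = v·t_r = 24.5872 × 1.35 = 33.193 m.
Braking distance = v²/(2a) = 24.5872² / (2 × 3.920) = 604.530 / 7.840 = 77.108 m.
Total = 33.193 + 77.108 = 110.301 m.

Total stopping distance ≈ 110.3 m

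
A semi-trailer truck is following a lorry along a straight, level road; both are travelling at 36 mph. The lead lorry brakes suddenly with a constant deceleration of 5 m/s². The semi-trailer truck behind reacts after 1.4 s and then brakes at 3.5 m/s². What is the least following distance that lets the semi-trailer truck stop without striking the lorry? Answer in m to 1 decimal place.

Minimum gap ≈ 33.6 m

36 mph × 0.44704 = 16.0934 m/s.
Leader travels v²/(2a_L) = 258.998 / 10.000 = 25.900 m before stopping.
Follower covers v·t_r = 16.0934 × 1.4 = 22.531 m while reacting, then v²/(2a_F) = 258.998 / 7.000 = 37.000 m while braking, for a total of 22.531 + 37.000 = 59.531 m.
Since a_F ≤ a_L and the follower starts braking later, the follower is never slower than the leader, so the closest approach is when both have stopped.
Minimum gap = 59.531 − 25.900 = 33.631 m.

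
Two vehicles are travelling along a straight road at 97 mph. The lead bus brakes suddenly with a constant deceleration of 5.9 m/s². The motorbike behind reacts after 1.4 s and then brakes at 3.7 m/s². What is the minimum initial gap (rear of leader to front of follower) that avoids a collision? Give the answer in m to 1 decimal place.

97 mph × 0.44704 = 43.3629 m/s.
Leader travels v²/(2a_L) = 1880.341 / 11.800 = 159.351 m before stopping.
Follower covers v·t_r = 43.3629 × 1.4 = 60.708 m while reacting, then v²/(2a_F) = 1880.341 / 7.400 = 254.100 m while braking, for a total of 60.708 + 254.100 = 314.808 m.
Since a_F ≤ a_L and the follower starts braking later, the follower is never slower than the leader, so the closest approach is when both have stopped.
Minimum gap = 314.808 − 159.351 = 155.457 m.

Minimum gap ≈ 155.5 m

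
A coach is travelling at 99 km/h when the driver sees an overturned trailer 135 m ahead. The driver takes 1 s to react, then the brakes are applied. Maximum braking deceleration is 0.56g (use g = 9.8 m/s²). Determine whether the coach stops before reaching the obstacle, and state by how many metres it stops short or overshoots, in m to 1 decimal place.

Yes — it stops 38.6 m short of the obstacle

99 km/h ÷ 3.6 = 27.5000 m/s.
a = 0.56 × 9.8 = 5.488 m/s².
Reaction distance = 27.5000 × 1 = 27.500 m.
Braking distance = v²/(2a) = 756.250 / 10.976 = 68.900 m.
Total stopping distance = 27.500 + 68.900 = 96.400 m, vs 135 m available — it stops with 135 − 96.400 = 38.600 m to spare.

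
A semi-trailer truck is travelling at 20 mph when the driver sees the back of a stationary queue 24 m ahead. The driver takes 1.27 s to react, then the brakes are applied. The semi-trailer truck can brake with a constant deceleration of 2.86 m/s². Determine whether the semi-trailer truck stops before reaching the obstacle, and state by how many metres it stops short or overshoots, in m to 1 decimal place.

No — it overshoots by 1.3 m

20 mph × 0.44704 = 8.9408 m/s.
Reaction distance = 8.9408 × 1.27 = 11.355 m.
Braking distance = v²/(2a) = 79.938 / 5.720 = 13.975 m.
Total stopping distance = 11.355 + 13.975 = 25.330 m, vs 24 m available — it cannot stop in time and overshoots by 25.330 − 24 = 1.330 m.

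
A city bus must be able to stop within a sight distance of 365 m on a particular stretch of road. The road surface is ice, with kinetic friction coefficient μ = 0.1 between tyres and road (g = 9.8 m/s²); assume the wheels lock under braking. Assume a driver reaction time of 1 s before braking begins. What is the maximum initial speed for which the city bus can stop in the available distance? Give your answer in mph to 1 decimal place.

a = μg = 0.1 × 9.8 = 0.980 m/s².
Stopping distance: v·t_r + v²/(2a) = 365 with t_r = 1 s and a = 0.980 m/s².
So v² + 1.960 v − 715.40 = 0.
Positive root: v = −a·t_r + √((a·t_r)² + 2a·d) = −0.980 + √(0.960 + 715.40) = 25.7849 m/s.
25.7849 m/s ÷ 0.44704 = 57.679 mph.

Maximum speed ≈ 57.7 mph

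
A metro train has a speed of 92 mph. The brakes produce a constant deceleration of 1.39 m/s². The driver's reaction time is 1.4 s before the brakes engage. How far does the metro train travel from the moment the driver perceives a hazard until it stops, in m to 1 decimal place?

92 mph × 0.44704 = 41.1277 m/s.
Reaction distance = v·t_r = 41.1277 × 1.4 = 57.579 m.
Braking distance = v²/(2a) = 41.1277² / (2 × 1.390) = 1691.488 / 2.780 = 608.449 m.
Total = 57.579 + 608.449 = 666.028 m.

Total stopping distance ≈ 666.0 m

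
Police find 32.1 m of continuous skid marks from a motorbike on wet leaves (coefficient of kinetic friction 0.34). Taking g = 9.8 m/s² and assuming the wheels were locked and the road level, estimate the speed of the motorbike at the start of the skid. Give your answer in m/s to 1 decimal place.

Deceleration a = μg = 0.34 × 9.8 = 3.332 m/s².
v = √(2a·d) = √(2 × 3.332 × 32.1) = √213.914 = 14.6258 m/s.

Initial speed ≈ 14.6 m/s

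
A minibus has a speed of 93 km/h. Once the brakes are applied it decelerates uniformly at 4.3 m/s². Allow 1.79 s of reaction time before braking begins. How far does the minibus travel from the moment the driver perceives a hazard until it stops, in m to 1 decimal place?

Total stopping distance ≈ 123.8 m

93 km/h ÷ 3.6 = 25.8333 m/s.
Reaction distance = v·t_r = 25.8333 × 1.79 = 46.242 m.
Braking distance = v²/(2a) = 25.8333² / (2 × 4.300) = 667.359 / 8.600 = 77.600 m.
Total = 46.242 + 77.600 = 123.842 m.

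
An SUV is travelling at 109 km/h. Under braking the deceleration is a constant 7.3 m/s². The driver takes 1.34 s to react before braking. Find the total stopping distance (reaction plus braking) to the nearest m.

Total stopping distance ≈ 103 m

109 km/h ÷ 3.6 = 30.2778 m/s.
Reaction distance = v·t_r = 30.2778 × 1.34 = 40.572 m.
Braking distance = v²/(2a) = 30.2778² / (2 × 7.300) = 916.745 / 14.600 = 62.791 m.
Total = 40.572 + 62.791 = 103.363 m.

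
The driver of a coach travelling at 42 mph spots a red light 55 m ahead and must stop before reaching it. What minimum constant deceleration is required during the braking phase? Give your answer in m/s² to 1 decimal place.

42 mph × 0.44704 = 18.7757 m/s.
v² = 2a·d ⇒ a = v²/(2d) = 18.7757² / (2 × 55.000) = 352.527 / 110.000 = 3.2048 m/s².

Required deceleration ≈ 3.2 m/s²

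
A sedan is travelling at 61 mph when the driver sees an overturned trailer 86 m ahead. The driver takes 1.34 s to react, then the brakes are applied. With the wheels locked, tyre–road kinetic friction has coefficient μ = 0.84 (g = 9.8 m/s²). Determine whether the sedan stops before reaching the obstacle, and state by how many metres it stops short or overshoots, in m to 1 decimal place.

Yes — it stops 4.3 m short of the obstacle

61 mph × 0.44704 = 27.2694 m/s.
a = μg = 0.84 × 9.8 = 8.232 m/s².
Reaction distance = 27.2694 × 1.34 = 36.541 m.
Braking distance = v²/(2a) = 743.620 / 16.464 = 45.166 m.
Total stopping distance = 36.541 + 45.166 = 81.707 m, vs 86 m available — it stops with 86 − 81.707 = 4.293 m to spare.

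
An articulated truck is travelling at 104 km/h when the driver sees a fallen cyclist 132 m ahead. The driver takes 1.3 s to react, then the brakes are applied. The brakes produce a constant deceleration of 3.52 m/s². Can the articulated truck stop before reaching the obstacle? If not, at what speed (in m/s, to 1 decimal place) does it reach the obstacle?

104 km/h ÷ 3.6 = 28.8889 m/s.
Reaction distance = 28.8889 × 1.3 = 37.556 m.
Braking distance needed to stop: v²/(2a) = 834.569 / 7.040 = 118.547 m, so total needed = 37.556 + 118.547 = 156.103 m > 132 m — it cannot stop.
Distance remaining when braking begins: 132 − 37.556 = 94.444 m.
v² = v₀² − 2a·d = 834.569 − 2 × 3.520 × 94.444 = 169.683 m²/s².
v = √169.683 = 13.026 m/s.

No — it strikes the obstacle at 13.0 m/s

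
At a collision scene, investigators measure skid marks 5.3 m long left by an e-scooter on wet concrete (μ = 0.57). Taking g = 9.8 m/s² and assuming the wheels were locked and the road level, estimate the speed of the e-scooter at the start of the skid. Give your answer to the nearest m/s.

Deceleration a = μg = 0.57 × 9.8 = 5.586 m/s².
v = √(2a·d) = √(2 × 5.586 × 5.3) = √59.212 = 7.6949 m/s.

Initial speed ≈ 8 m/s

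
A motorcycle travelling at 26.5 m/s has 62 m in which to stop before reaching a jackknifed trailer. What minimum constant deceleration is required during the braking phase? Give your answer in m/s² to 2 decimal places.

v² = 2a·d ⇒ a = v²/(2d) = 26.5000² / (2 × 62.000) = 702.250 / 124.000 = 5.6633 m/s².

Required deceleration ≈ 5.66 m/s²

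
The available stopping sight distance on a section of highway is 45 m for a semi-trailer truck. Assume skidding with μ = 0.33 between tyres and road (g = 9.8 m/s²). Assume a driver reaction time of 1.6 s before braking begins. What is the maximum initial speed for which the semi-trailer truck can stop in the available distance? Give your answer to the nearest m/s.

Maximum speed ≈ 13 m/s

a = μg = 0.33 × 9.8 = 3.234 m/s².
Stopping distance: v·t_r + v²/(2a) = 45 with t_r = 1.6 s and a = 3.234 m/s².
So v² + 10.349 v − 291.06 = 0.
Positive root: v = −a·t_r + √((a·t_r)² + 2a·d) = −5.174 + √(26.770 + 291.06) = 12.6538 m/s.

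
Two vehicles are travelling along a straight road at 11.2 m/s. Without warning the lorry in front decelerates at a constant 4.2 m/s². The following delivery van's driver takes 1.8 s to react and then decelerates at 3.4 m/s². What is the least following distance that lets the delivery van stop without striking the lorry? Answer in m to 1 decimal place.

Leader travels v²/(2a_L) = 125.440 / 8.400 = 14.933 m before stopping.
Follower covers v·t_r = 11.2000 × 1.8 = 20.160 m while reacting, then v²/(2a_F) = 125.440 / 6.800 = 18.447 m while braking, for a total of 20.160 + 18.447 = 38.607 m.
Since a_F ≤ a_L and the follower starts braking later, the follower is never slower than the leader, so the closest approach is when both have stopped.
Minimum gap = 38.607 − 14.933 = 23.674 m.

Minimum gap ≈ 23.7 m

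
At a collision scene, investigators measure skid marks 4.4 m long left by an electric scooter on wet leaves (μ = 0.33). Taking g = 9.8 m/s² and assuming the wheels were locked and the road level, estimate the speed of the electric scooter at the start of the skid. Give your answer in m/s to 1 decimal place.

Deceleration a = μg = 0.33 × 9.8 = 3.234 m/s².
v = √(2a·d) = √(2 × 3.234 × 4.4) = √28.459 = 5.3347 m/s.

Initial speed ≈ 5.3 m/s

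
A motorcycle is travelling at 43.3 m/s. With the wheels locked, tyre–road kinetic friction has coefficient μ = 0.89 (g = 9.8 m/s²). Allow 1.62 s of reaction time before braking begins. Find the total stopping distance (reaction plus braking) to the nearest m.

a = μg = 0.89 × 9.8 = 8.722 m/s².
Reaction distance = v·t_r = 43.3000 × 1.62 = 70.146 m.
Braking distance = v²/(2a) = 43.3000² / (2 × 8.722) = 1874.890 / 17.444 = 107.481 m.
Total = 70.146 + 107.481 = 177.627 m.

Total stopping distance ≈ 178 m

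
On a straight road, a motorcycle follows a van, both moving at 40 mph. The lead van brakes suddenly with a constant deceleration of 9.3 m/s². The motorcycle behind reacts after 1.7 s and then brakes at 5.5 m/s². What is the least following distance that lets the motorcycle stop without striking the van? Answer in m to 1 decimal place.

Minimum gap ≈ 42.3 m

40 mph × 0.44704 = 17.8816 m/s.
Leader travels v²/(2a_L) = 319.752 / 18.600 = 17.191 m before stopping.
Follower covers v·t_r = 17.8816 × 1.7 = 30.399 m while reacting, then v²/(2a_F) = 319.752 / 11.000 = 29.068 m while braking, for a total of 30.399 + 29.068 = 59.467 m.
Since a_F ≤ a_L and the follower starts braking later, the follower is never slower than the leader, so the closest approach is when both have stopped.
Minimum gap = 59.467 − 17.191 = 42.276 m.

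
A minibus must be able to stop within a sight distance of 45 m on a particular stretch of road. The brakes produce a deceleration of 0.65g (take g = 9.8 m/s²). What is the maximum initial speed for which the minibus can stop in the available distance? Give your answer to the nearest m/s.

a = 0.65 × 9.8 = 6.370 m/s².
v²/(2a) = d ⇒ v = √(2 × 6.370 × 45) = √573.30 = 23.9437 m/s.

Maximum speed ≈ 24 m/s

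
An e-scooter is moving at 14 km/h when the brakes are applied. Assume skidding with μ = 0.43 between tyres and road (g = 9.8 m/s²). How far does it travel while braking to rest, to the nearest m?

Braking distance ≈ 2 m

14 km/h ÷ 3.6 = 3.8889 m/s.
a = μg = 0.43 × 9.8 = 4.214 m/s².
Braking distance = v²/(2a) = 3.8889² / (2 × 4.214) = 15.124 / 8.428 = 1.794 m.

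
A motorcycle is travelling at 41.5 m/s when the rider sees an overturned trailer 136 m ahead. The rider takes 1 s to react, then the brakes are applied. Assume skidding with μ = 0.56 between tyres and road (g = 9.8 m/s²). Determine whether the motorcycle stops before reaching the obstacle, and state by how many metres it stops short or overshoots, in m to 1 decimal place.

a = μg = 0.56 × 9.8 = 5.488 m/s².
Reaction distance = 41.5000 × 1 = 41.500 m.
Braking distance = v²/(2a) = 1722.250 / 10.976 = 156.911 m.
Total stopping distance = 41.500 + 156.911 = 198.411 m, vs 136 m available — it cannot stop in time and overshoots by 198.411 − 136 = 62.411 m.

No — it overshoots by 62.4 m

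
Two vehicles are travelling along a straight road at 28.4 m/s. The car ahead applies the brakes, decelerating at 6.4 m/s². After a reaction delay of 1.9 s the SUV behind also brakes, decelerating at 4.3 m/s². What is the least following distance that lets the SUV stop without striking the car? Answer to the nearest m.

Minimum gap ≈ 85 m

Leader travels v²/(2a_L) = 806.560 / 12.800 = 63.012 m before stopping.
Follower covers v·t_r = 28.4000 × 1.9 = 53.960 m while reacting, then v²/(2a_F) = 806.560 / 8.600 = 93.786 m while braking, for a total of 53.960 + 93.786 = 147.746 m.
Since a_F ≤ a_L and the follower starts braking later, the follower is never slower than the leader, so the closest approach is when both have stopped.
Minimum gap = 147.746 − 63.012 = 84.734 m.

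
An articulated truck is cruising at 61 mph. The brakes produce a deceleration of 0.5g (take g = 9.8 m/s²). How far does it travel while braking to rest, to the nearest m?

61 mph × 0.44704 = 27.2694 m/s.
a = 0.5 × 9.8 = 4.900 m/s².
Braking distance = v²/(2a) = 27.2694² / (2 × 4.900) = 743.620 / 9.800 = 75.880 m.

Braking distance ≈ 76 m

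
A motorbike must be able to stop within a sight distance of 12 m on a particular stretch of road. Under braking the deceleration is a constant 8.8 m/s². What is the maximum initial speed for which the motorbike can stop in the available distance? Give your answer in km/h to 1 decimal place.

Maximum speed ≈ 52.3 km/h

v²/(2a) = d ⇒ v = √(2 × 8.800 × 12) = √211.20 = 14.5327 m/s.
14.5327 m/s × 3.6 = 52.318 km/h.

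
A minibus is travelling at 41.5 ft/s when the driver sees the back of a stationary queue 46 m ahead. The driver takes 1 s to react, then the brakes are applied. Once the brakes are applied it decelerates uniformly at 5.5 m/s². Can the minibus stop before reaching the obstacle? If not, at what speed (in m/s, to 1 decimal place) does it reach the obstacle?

41.5 ft/s × 0.3048 = 12.6492 m/s.
Reaction distance = 12.6492 × 1 = 12.649 m.
Braking distance = v²/(2a) = 160.002 / 11.000 = 14.546 m.
Total stopping distance = 12.649 + 14.546 = 27.195 m, vs 46 m available — it stops with 46 − 27.195 = 18.805 m to spare.

Yes — it stops about 18.8 m short of the obstacle, so it never reaches it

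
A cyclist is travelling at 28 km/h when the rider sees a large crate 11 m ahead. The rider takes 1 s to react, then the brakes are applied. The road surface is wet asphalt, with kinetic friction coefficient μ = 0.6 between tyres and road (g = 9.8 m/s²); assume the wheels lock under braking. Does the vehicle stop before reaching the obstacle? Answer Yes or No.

No

28 km/h ÷ 3.6 = 7.7778 m/s.
a = μg = 0.6 × 9.8 = 5.880 m/s².
Reaction distance = 7.7778 × 1 = 7.778 m.
Braking distance = v²/(2a) = 60.494 / 11.760 = 5.144 m.
Total stopping distance = 7.778 + 5.144 = 12.922 m, vs 11 m available — it cannot stop in time and overshoots by 12.922 − 11 = 1.922 m.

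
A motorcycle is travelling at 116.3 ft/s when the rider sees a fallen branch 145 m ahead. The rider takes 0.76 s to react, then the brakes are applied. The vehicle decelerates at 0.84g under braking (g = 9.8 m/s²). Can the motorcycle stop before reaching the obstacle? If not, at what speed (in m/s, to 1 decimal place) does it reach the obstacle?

Yes — it stops about 41.7 m short of the obstacle, so it never reaches it

116.3 ft/s × 0.3048 = 35.4482 m/s.
a = 0.84 × 9.8 = 8.232 m/s².
Reaction distance = 35.4482 × 0.76 = 26.941 m.
Braking distance = v²/(2a) = 1256.575 / 16.464 = 76.323 m.
Total stopping distance = 26.941 + 76.323 = 103.264 m, vs 145 m available — it stops with 145 − 103.264 = 41.736 m to spare.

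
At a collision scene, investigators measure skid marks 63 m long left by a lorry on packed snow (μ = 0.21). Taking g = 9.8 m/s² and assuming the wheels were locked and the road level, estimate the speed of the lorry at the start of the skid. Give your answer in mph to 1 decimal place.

Initial speed ≈ 36.0 mph

Deceleration a = μg = 0.21 × 9.8 = 2.058 m/s².
v = √(2a·d) = √(2 × 2.058 × 63) = √259.308 = 16.1030 m/s.
= 16.1030 ÷ 0.44704 = 36.021 mph.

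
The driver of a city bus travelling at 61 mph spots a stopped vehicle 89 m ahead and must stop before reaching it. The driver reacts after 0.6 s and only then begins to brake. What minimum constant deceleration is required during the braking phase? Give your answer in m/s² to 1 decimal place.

61 mph × 0.44704 = 27.2694 m/s.
Distance covered during reaction = 27.2694 × 0.6 = 16.362 m.
Distance available for braking: 89 − 16.362 = 72.638 m.
v² = 2a·d ⇒ a = v²/(2d) = 27.2694² / (2 × 72.638) = 743.620 / 145.276 = 5.1187 m/s².

Required deceleration ≈ 5.1 m/s²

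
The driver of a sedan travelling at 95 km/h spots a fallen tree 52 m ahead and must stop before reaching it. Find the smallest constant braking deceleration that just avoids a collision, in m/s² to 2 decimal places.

95 km/h ÷ 3.6 = 26.3889 m/s.
v² = 2a·d ⇒ a = v²/(2d) = 26.3889² / (2 × 52.000) = 696.374 / 104.000 = 6.6959 m/s².

Required deceleration ≈ 6.70 m/s²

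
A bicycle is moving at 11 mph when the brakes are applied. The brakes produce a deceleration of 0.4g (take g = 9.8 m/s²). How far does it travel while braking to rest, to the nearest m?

11 mph × 0.44704 = 4.9174 m/s.
a = 0.4 × 9.8 = 3.920 m/s².
Braking distance = v²/(2a) = 4.9174² / (2 × 3.920) = 24.181 / 7.840 = 3.084 m.

Braking distance ≈ 3 m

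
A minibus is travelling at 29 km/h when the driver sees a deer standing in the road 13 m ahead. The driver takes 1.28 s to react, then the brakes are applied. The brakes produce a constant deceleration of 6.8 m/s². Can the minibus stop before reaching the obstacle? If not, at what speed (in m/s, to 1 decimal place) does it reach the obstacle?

29 km/h ÷ 3.6 = 8.0556 m/s.
Reaction distance = 8.0556 × 1.28 = 10.311 m.
Braking distance needed to stop: v²/(2a) = 64.893 / 13.600 = 4.772 m, so total needed = 10.311 + 4.772 = 15.083 m > 13 m — it cannot stop.
Distance remaining when braking begins: 13 − 10.311 = 2.689 m.
v² = v₀² − 2a·d = 64.893 − 2 × 6.800 × 2.689 = 28.323 m²/s².
v = √28.323 = 5.322 m/s.

No — it strikes the obstacle at 5.3 m/s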